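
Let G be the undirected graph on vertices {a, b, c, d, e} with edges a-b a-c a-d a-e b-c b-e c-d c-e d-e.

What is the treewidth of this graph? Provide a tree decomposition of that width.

The largest bag has 4 vertices, giving width 3; this decomposition certifies tw(G) ≤ 3. On the other hand G contains the 4-clique {a, c, d, e}. A clique must lie in a single bag of any decomposition, so no decomposition can have width below 3. The upper and lower bounds meet at 3, so that is the treewidth.

Treewidth 3.
One such decomposition:
Bags: B1 = {a, b, c, e}  B2 = {a, c, d, e}
Tree: B1–B2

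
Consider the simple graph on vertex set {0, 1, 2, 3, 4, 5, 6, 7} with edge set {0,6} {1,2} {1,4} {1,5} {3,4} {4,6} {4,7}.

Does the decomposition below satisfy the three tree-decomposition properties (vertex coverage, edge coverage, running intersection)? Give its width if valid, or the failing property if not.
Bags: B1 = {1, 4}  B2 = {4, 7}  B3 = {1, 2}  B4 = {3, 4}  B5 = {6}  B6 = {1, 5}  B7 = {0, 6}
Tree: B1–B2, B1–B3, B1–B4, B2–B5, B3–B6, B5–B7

A tree decomposition must satisfy three properties: every vertex lies in some bag; for every edge, both endpoints lie together in some bag; and for every vertex, the bags containing it form a connected subtree. Here edge (4,6) lies in no bag, so the decomposition is invalid.

No — edge (4,6) lies in no bag.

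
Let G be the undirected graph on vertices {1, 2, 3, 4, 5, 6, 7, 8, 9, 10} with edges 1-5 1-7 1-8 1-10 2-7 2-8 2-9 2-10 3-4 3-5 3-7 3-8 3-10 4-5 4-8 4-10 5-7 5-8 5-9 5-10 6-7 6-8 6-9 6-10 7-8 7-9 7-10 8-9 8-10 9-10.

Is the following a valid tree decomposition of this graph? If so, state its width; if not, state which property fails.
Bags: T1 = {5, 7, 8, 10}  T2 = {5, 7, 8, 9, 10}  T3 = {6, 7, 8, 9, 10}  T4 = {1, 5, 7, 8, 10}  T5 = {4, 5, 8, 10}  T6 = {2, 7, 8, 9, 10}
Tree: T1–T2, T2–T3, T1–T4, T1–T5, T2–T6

No — vertex 3 appears in no bag.

A tree decomposition must satisfy three properties: every vertex lies in some bag; for every edge, both endpoints lie together in some bag; and for every vertex, the bags containing it form a connected subtree. Here vertex 3 appears in no bag, so the decomposition is invalid.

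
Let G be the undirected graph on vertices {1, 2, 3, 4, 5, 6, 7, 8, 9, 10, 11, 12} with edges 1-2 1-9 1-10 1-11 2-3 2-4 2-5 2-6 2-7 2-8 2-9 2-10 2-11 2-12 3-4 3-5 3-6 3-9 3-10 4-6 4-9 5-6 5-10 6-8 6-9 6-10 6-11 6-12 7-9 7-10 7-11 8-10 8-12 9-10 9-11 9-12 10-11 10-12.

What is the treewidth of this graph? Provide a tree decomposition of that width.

Treewidth 4.
One optimal decomposition is:
Bags: B1 = {2, 3, 6, 9, 10}  B2 = {2, 6, 9, 10, 11}  B3 = {2, 3, 5, 6, 10}  B4 = {1, 2, 9, 10, 11}  B5 = {2, 6, 9, 10, 12}  B6 = {2, 7, 9, 10, 11}  B7 = {2, 3, 4, 6, 9}  B8 = {2, 6, 8, 10, 12}
Tree: B1–B2, B1–B3, B2–B4, B2–B5, B4–B6, B1–B7, B5–B8

Each bag holds 5 vertices, so the decomposition has width 4, which upper-bounds the treewidth. On the other hand G contains the 5-clique {1, 2, 9, 10, 11}. A clique must lie in a single bag of any decomposition, so no decomposition can have width below 4. Hence tw(G) = 4 exactly.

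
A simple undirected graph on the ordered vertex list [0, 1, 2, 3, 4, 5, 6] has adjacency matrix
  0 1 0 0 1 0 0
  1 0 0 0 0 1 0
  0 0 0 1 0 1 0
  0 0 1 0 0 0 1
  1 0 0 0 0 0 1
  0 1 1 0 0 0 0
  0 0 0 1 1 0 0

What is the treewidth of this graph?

A width-2 tree decomposition is:
Bags: B1 = {0, 4, 6}  B2 = {0, 3, 6}  B3 = {0, 2, 3}  B4 = {0, 2, 5}  B5 = {0, 1, 5}
Tree: B1–B2, B2–B3, B3–B4, B4–B5
Every bag has size at most 3, so the width is 3 − 1 = 2 and tw(G) ≤ 2. For the lower bound, G contains the cycle 0–4–6–3–2–5–1–0, so G is not a forest; only forests have treewidth ≤ 1, hence tw(G) ≥ 2. Therefore the treewidth is 2.

2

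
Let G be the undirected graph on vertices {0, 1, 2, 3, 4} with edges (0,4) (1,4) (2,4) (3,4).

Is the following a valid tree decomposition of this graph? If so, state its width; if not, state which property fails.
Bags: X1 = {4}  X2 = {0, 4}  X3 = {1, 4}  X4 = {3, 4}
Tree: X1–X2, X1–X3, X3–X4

A tree decomposition must satisfy three properties: every vertex lies in some bag; for every edge, both endpoints lie together in some bag; and for every vertex, the bags containing it form a connected subtree. Here vertex 2 appears in no bag, so the decomposition is invalid.

No — vertex 2 appears in no bag.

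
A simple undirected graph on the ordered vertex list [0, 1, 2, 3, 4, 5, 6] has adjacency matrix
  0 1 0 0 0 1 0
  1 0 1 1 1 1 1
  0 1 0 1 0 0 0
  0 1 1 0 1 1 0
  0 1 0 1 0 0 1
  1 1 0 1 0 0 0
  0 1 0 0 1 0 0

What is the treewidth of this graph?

A width-2 tree decomposition is:
Bags: B1 = {1, 4, 6}  B2 = {1, 3, 4}  B3 = {1, 3, 5}  B4 = {0, 1, 5}  B5 = {1, 2, 3}
Tree: B1–B2, B2–B3, B3–B4, B2–B5
Each bag holds 3 vertices, so the decomposition has width 2, which upper-bounds the treewidth. On the other hand G contains the 3-clique {0, 1, 5}. A clique must lie in a single bag of any decomposition, so no decomposition can have width below 2. The upper and lower bounds meet at 2, so that is the treewidth.

2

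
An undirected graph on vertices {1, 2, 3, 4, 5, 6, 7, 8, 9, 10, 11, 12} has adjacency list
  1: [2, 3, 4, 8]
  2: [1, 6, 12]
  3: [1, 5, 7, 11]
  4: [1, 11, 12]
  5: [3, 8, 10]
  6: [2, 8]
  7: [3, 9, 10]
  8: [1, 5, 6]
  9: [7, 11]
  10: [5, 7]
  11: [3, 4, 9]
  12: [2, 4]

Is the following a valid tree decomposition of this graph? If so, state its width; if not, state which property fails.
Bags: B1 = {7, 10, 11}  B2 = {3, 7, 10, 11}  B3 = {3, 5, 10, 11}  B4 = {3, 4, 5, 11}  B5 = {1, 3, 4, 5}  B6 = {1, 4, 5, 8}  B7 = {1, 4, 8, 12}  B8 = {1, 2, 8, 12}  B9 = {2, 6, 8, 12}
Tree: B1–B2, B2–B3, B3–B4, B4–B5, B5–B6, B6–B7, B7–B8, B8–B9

A tree decomposition must satisfy three properties: every vertex lies in some bag; for every edge, both endpoints lie together in some bag; and for every vertex, the bags containing it form a connected subtree. Here vertex 9 appears in no bag, so the decomposition is invalid.

No — vertex 9 appears in no bag.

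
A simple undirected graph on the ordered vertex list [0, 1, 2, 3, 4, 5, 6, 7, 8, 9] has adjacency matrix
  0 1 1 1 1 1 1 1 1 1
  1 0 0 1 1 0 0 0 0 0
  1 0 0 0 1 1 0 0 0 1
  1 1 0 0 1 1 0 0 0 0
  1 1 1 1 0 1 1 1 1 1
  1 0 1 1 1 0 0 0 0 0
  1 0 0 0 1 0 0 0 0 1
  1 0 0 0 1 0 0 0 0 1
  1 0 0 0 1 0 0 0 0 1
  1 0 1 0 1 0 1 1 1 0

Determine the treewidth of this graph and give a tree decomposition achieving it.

Treewidth 3.
Bags: B1 = {0, 4, 7, 9}  B2 = {0, 2, 4, 9}  B3 = {0, 4, 6, 9}  B4 = {0, 2, 4, 5}  B5 = {0, 3, 4, 5}  B6 = {0, 4, 8, 9}  B7 = {0, 1, 3, 4}
Tree: B1–B2, B2–B3, B2–B4, B4–B5, B3–B6, B5–B7

Each bag holds 4 vertices, so the decomposition has width 3, which upper-bounds the treewidth. For the lower bound, the 4 vertices {0, 1, 3, 4} are pairwise adjacent, and any tree decomposition puts a clique entirely inside one bag — forcing width ≥ 3. The upper and lower bounds meet at 3, so that is the treewidth.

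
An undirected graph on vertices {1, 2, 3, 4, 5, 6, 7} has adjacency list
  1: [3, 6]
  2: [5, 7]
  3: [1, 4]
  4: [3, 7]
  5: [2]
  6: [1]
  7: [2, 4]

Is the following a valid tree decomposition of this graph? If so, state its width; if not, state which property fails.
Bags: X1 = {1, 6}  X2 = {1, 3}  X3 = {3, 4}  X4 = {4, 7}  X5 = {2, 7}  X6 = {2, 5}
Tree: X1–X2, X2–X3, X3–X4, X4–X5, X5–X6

Every vertex of G appears in some bag (union = {1, 2, 3, 4, 5, 6, 7}); every edge is covered by a bag; and for each vertex v the set of bags containing v is connected in the bag tree. The decomposition is therefore valid. The largest bag has 2 vertices, so the width is 1.

Yes; width 1.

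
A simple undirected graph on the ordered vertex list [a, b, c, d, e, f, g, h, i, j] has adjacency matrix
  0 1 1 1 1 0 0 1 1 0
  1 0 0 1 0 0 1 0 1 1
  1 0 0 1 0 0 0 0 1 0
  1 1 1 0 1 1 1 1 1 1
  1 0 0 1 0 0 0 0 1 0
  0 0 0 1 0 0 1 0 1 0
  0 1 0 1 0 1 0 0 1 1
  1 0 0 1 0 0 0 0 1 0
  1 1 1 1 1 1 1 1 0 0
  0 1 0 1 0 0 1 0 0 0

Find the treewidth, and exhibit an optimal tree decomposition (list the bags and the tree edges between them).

Treewidth 3.
Bags: B1 = {a, b, d, i}  B2 = {a, d, h, i}  B3 = {b, d, g, i}  B4 = {a, d, e, i}  B5 = {b, d, g, j}  B6 = {d, f, g, i}  B7 = {a, c, d, i}
Tree: B1–B2, B1–B3, B1–B4, B3–B5, B3–B6, B1–B7

Each bag holds 4 vertices, so the decomposition has width 3, which upper-bounds the treewidth. Conversely, {b, d, g, j} is a clique of size 4, and the vertices of any clique must share a bag in every tree decomposition; so some bag has ≥ 4 vertices and tw(G) ≥ 3. Therefore the treewidth is 3.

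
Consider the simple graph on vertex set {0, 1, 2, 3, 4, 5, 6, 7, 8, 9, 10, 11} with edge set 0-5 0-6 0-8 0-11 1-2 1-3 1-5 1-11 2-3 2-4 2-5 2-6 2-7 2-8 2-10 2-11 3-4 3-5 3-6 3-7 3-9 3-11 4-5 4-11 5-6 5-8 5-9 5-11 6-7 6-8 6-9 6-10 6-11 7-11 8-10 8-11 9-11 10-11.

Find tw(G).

4

A width-4 tree decomposition is:
Bags: B1 = {2, 5, 6, 8, 11}  B2 = {2, 3, 5, 6, 11}  B3 = {1, 2, 3, 5, 11}  B4 = {3, 5, 6, 9, 11}  B5 = {2, 3, 6, 7, 11}  B6 = {0, 5, 6, 8, 11}  B7 = {2, 3, 4, 5, 11}  B8 = {2, 6, 8, 10, 11}
Tree: B1–B2, B2–B3, B2–B4, B2–B5, B1–B6, B2–B7, B1–B8
Each bag holds 5 vertices, so the decomposition has width 4, which upper-bounds the treewidth. For the lower bound, the 5 vertices {0, 5, 6, 8, 11} are pairwise adjacent, and any tree decomposition puts a clique entirely inside one bag — forcing width ≥ 4. Hence tw(G) = 4 exactly.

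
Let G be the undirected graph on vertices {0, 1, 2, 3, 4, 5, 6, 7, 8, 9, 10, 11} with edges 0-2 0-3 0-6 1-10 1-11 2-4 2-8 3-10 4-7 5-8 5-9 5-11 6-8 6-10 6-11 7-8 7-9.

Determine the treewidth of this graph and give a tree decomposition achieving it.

The largest bag has 4 vertices, giving width 3; this decomposition certifies tw(G) ≤ 3. For the lower bound: the 4 vertex sets {4,7,9}, {5}, {8}, {0,2,6,11} are disjoint, each induces a connected subgraph, and every pair is joined by at least one edge of G. Contracting each set to a single vertex therefore yields K_{4} as a minor, and since treewidth is minor-monotone, tw(G) ≥ tw(K_{4}) = 3. Combining the bounds, tw(G) = 3.

Treewidth 3.
Bags: B1 = {4, 5, 7, 9}  B2 = {4, 5, 7, 8}  B3 = {2, 4, 5, 8}  B4 = {2, 5, 8, 11}  B5 = {2, 6, 8, 11}  B6 = {0, 2, 6, 11}  B7 = {0, 1, 6, 11}  B8 = {0, 1, 6, 10}  B9 = {0, 1, 3, 10}
Tree: B1–B2, B2–B3, B3–B4, B4–B5, B5–B6, B6–B7, B7–B8, B8–B9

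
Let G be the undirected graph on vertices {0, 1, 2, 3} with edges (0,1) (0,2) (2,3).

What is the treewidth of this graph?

A width-1 tree decomposition is:
Bags: B1 = {0, 2}  B2 = {0, 1}  B3 = {2, 3}
Tree: B1–B2, B1–B3
Each bag holds 2 vertices, so the decomposition has width 1, which upper-bounds the treewidth. Any graph with an edge has treewidth ≥ 1, and G has the edge 2–0. The upper and lower bounds meet at 1, so that is the treewidth.

1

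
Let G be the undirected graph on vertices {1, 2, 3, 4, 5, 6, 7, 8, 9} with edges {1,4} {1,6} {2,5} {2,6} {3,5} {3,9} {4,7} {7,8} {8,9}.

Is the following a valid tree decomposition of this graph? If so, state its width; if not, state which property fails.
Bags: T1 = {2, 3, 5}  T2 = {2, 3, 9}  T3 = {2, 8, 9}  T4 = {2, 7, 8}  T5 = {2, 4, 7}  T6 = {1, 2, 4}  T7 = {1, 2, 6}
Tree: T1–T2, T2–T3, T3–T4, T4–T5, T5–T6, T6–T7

Checking the three conditions: (i) the bags cover all of {1, 2, 3, 4, 5, 6, 7, 8, 9}; (ii) for each edge, some bag contains both endpoints; (iii) the bags containing any fixed vertex form a subtree. All hold, so the decomposition is valid with width 3 − 1 = 2.

Yes; width 2.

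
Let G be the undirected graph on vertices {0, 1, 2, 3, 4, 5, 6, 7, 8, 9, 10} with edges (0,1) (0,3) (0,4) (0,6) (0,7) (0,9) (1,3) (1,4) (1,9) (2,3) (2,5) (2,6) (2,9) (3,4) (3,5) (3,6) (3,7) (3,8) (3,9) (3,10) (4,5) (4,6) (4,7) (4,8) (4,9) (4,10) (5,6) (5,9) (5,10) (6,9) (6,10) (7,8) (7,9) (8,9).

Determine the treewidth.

A width-4 tree decomposition is:
Bags: B1 = {3, 4, 7, 8, 9}  B2 = {0, 3, 4, 7, 9}  B3 = {0, 3, 4, 6, 9}  B4 = {3, 4, 5, 6, 9}  B5 = {2, 3, 5, 6, 9}  B6 = {0, 1, 3, 4, 9}  B7 = {3, 4, 5, 6, 10}
Tree: B1–B2, B2–B3, B3–B4, B4–B5, B2–B6, B4–B7
The largest bag has 5 vertices, giving width 4; this decomposition certifies tw(G) ≤ 4. For the lower bound, the 5 vertices {2, 3, 5, 6, 9} are pairwise adjacent, and any tree decomposition puts a clique entirely inside one bag — forcing width ≥ 4. Therefore the treewidth is 4.

4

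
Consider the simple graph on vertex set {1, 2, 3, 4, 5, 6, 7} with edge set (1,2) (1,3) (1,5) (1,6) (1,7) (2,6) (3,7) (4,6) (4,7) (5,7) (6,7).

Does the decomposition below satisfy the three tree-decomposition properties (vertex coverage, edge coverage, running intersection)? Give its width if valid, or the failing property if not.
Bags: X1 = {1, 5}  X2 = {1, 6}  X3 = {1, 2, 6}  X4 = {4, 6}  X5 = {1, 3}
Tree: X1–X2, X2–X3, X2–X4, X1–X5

No — vertex 7 appears in no bag.

A tree decomposition must satisfy three properties: every vertex lies in some bag; for every edge, both endpoints lie together in some bag; and for every vertex, the bags containing it form a connected subtree. Here vertex 7 appears in no bag, so the decomposition is invalid.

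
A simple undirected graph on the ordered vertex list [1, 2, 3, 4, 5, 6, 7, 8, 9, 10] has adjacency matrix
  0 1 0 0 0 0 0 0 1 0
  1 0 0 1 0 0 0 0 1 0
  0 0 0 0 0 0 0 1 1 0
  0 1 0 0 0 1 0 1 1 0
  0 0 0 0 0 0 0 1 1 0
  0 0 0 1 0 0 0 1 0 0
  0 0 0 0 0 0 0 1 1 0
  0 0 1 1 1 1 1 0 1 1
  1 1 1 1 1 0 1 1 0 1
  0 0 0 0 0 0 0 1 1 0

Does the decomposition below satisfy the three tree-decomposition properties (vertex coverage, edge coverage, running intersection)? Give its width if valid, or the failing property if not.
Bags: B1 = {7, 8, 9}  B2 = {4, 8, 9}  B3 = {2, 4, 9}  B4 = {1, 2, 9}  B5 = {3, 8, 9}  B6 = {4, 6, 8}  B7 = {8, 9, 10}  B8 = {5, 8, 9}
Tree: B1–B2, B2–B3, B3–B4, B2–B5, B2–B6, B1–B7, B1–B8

Yes; width 2.

Checking the three conditions: (i) the bags cover all of {1, 2, 3, 4, 5, 6, 7, 8, 9, 10}; (ii) for each edge, some bag contains both endpoints; (iii) the bags containing any fixed vertex form a subtree. All hold, so the decomposition is valid with width 3 − 1 = 2.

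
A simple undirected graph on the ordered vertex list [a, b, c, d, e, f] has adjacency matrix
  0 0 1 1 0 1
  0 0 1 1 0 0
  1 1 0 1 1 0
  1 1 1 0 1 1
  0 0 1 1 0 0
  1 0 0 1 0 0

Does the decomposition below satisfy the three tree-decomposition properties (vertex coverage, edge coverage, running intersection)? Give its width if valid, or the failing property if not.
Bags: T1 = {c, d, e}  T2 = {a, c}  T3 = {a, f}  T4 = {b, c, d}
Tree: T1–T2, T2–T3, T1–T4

A tree decomposition must satisfy three properties: every vertex lies in some bag; for every edge, both endpoints lie together in some bag; and for every vertex, the bags containing it form a connected subtree. Here edge (d,a) lies in no bag, so the decomposition is invalid.

No — edge (d,a) lies in no bag.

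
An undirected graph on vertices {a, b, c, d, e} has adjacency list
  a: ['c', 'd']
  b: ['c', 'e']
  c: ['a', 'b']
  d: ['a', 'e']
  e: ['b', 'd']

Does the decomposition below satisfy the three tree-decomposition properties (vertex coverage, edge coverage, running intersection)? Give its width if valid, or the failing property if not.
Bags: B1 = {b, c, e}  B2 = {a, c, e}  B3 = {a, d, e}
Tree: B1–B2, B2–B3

Every vertex of G appears in some bag (union = {a, b, c, d, e}); every edge is covered by a bag; and for each vertex v the set of bags containing v is connected in the bag tree. The decomposition is therefore valid. The largest bag has 3 vertices, so the width is 2.

Yes; width 2.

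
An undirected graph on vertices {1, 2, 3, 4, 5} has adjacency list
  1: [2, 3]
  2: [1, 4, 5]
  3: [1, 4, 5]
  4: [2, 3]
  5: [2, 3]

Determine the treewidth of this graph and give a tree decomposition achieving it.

Each bag holds 3 vertices, so the decomposition has width 2, which upper-bounds the treewidth. The edges 2–4–3–1–2 form a cycle, so G is not a tree and its treewidth is at least 2. Combining the bounds, tw(G) = 2.

Treewidth 2.
One optimal decomposition is:
Bags: B1 = {2, 3, 4}  B2 = {1, 2, 3}  B3 = {2, 3, 5}
Tree: B1–B2, B2–B3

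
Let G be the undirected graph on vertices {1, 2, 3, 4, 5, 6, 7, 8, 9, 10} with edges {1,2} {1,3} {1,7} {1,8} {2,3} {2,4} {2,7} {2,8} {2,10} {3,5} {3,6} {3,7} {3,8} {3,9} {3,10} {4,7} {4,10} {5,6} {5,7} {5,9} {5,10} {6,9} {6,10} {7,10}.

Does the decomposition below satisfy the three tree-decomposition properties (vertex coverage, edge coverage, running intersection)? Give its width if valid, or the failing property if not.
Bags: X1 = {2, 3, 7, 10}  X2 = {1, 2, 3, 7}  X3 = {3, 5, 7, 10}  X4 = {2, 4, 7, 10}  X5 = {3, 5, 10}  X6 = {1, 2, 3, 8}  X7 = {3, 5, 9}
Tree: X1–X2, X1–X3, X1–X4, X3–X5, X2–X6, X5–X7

A tree decomposition must satisfy three properties: every vertex lies in some bag; for every edge, both endpoints lie together in some bag; and for every vertex, the bags containing it form a connected subtree. Here vertex 6 appears in no bag, so the decomposition is invalid.

No — vertex 6 appears in no bag.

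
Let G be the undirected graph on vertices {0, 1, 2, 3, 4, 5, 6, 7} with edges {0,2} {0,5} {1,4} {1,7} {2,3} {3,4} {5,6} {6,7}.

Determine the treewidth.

A width-2 tree decomposition is:
Bags: B1 = {2, 3, 4}  B2 = {1, 2, 4}  B3 = {1, 2, 7}  B4 = {2, 6, 7}  B5 = {2, 5, 6}  B6 = {0, 2, 5}
Tree: B1–B2, B2–B3, B3–B4, B4–B5, B5–B6
The largest bag has 3 vertices, giving width 2; this decomposition certifies tw(G) ≤ 2. Since 2–3–4–1–7–6–5–0–2 is a cycle in G, G is not acyclic. Forests are exactly the graphs of treewidth ≤ 1, so tw(G) ≥ 2. The upper and lower bounds meet at 2, so that is the treewidth.

2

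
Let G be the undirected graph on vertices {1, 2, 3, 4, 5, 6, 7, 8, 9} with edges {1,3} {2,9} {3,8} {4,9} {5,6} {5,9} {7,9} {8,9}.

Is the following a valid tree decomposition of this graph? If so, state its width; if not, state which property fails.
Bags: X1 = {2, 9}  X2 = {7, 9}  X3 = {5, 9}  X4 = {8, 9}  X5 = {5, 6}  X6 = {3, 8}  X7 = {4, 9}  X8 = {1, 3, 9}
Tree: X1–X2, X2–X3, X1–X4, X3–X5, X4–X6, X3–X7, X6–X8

A tree decomposition must satisfy three properties: every vertex lies in some bag; for every edge, both endpoints lie together in some bag; and for every vertex, the bags containing it form a connected subtree. Here bags containing vertex 9 are not connected in the tree, so the decomposition is invalid.

No — bags containing vertex 9 are not connected in the tree.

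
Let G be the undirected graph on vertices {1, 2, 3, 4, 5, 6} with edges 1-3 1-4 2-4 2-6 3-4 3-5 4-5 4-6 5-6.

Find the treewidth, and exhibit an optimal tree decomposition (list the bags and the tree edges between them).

Treewidth 2.
Bags: B1 = {4, 5, 6}  B2 = {3, 4, 5}  B3 = {2, 4, 6}  B4 = {1, 3, 4}
Tree: B1–B2, B1–B3, B2–B4

Every bag has size at most 3, so the width is 3 − 1 = 2 and tw(G) ≤ 2. On the other hand G contains the 3-clique {2, 4, 6}. A clique must lie in a single bag of any decomposition, so no decomposition can have width below 2. Therefore the treewidth is 2.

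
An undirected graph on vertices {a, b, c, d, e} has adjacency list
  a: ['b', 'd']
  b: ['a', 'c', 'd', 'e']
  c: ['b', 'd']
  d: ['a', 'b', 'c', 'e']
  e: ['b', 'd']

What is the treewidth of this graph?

A width-2 tree decomposition is:
Bags: B1 = {b, d, e}  B2 = {a, b, d}  B3 = {b, c, d}
Tree: B1–B2, B2–B3
Each bag holds 3 vertices, so the decomposition has width 2, which upper-bounds the treewidth. On the other hand G contains the 3-clique {b, d, e}. A clique must lie in a single bag of any decomposition, so no decomposition can have width below 2. Hence tw(G) = 2 exactly.

2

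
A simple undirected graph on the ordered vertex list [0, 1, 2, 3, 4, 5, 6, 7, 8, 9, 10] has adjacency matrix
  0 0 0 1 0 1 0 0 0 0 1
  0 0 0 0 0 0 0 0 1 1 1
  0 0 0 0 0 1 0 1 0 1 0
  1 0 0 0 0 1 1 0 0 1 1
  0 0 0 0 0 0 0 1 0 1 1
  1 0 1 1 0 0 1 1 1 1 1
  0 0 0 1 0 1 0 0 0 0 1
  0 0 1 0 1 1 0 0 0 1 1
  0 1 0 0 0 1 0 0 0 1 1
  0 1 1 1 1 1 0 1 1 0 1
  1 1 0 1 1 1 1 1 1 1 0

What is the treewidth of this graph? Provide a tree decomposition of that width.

Treewidth 3.
Bags: B1 = {0, 3, 5, 10}  B2 = {3, 5, 9, 10}  B3 = {5, 7, 9, 10}  B4 = {4, 7, 9, 10}  B5 = {5, 8, 9, 10}  B6 = {1, 8, 9, 10}  B7 = {2, 5, 7, 9}  B8 = {3, 5, 6, 10}
Tree: B1–B2, B2–B3, B3–B4, B3–B5, B5–B6, B3–B7, B1–B8

Every bag has size at most 4, so the width is 4 − 1 = 3 and tw(G) ≤ 3. On the other hand G contains the 4-clique {2, 5, 7, 9}. A clique must lie in a single bag of any decomposition, so no decomposition can have width below 3. The upper and lower bounds meet at 3, so that is the treewidth.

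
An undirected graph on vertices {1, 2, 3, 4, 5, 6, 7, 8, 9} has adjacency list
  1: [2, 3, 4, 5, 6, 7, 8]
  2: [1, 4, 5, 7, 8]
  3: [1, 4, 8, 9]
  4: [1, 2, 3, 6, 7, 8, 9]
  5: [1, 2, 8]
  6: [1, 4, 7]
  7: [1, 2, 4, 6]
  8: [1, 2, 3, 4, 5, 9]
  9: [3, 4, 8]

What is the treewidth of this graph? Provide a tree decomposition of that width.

Every bag has size at most 4, so the width is 4 − 1 = 3 and tw(G) ≤ 3. For the lower bound, the 4 vertices {1, 2, 4, 8} are pairwise adjacent, and any tree decomposition puts a clique entirely inside one bag — forcing width ≥ 3. Combining the bounds, tw(G) = 3.

Treewidth 3.
One optimal decomposition is:
Bags: B1 = {1, 2, 4, 8}  B2 = {1, 3, 4, 8}  B3 = {1, 2, 4, 7}  B4 = {1, 4, 6, 7}  B5 = {1, 2, 5, 8}  B6 = {3, 4, 8, 9}
Tree: B1–B2, B1–B3, B3–B4, B1–B5, B2–B6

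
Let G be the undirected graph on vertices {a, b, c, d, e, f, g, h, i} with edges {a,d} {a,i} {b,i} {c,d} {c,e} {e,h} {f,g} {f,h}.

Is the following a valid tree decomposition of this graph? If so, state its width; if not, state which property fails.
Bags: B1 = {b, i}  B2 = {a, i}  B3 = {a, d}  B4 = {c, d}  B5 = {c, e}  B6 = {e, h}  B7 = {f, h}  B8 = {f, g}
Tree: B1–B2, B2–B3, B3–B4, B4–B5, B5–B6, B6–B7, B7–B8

Every vertex of G appears in some bag (union = {a, b, c, d, e, f, g, h, i}); every edge is covered by a bag; and for each vertex v the set of bags containing v is connected in the bag tree. The decomposition is therefore valid. The largest bag has 2 vertices, so the width is 1.

Yes; width 1.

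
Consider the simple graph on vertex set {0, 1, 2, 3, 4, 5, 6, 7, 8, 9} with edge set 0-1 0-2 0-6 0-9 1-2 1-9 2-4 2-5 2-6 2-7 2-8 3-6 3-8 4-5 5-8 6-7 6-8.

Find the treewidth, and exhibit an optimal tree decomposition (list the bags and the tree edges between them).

Each bag holds 3 vertices, so the decomposition has width 2, which upper-bounds the treewidth. For the lower bound, the 3 vertices {0, 1, 9} are pairwise adjacent, and any tree decomposition puts a clique entirely inside one bag — forcing width ≥ 2. Therefore the treewidth is 2.

Treewidth 2.
One such decomposition:
Bags: B1 = {0, 1, 2}  B2 = {0, 2, 6}  B3 = {0, 1, 9}  B4 = {2, 6, 8}  B5 = {2, 5, 8}  B6 = {2, 6, 7}  B7 = {2, 4, 5}  B8 = {3, 6, 8}
Tree: B1–B2, B1–B3, B2–B4, B4–B5, B4–B6, B5–B7, B4–B8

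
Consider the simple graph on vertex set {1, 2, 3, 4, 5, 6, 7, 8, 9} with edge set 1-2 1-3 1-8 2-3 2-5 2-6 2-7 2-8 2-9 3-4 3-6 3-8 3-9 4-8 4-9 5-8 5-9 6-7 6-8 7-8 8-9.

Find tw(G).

A width-3 tree decomposition is:
Bags: B1 = {2, 3, 8, 9}  B2 = {3, 4, 8, 9}  B3 = {1, 2, 3, 8}  B4 = {2, 3, 6, 8}  B5 = {2, 6, 7, 8}  B6 = {2, 5, 8, 9}
Tree: B1–B2, B1–B3, B1–B4, B4–B5, B1–B6
The largest bag has 4 vertices, giving width 3; this decomposition certifies tw(G) ≤ 3. On the other hand G contains the 4-clique {1, 2, 3, 8}. A clique must lie in a single bag of any decomposition, so no decomposition can have width below 3. Combining the bounds, tw(G) = 3.

3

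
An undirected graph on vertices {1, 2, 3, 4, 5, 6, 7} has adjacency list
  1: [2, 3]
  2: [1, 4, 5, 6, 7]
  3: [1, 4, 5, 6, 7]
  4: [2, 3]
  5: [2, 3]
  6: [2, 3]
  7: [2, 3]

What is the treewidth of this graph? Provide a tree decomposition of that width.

The largest bag has 3 vertices, giving width 2; this decomposition certifies tw(G) ≤ 2. For the lower bound, G contains the cycle 3–4–2–5–3, so G is not a forest; only forests have treewidth ≤ 1, hence tw(G) ≥ 2. The upper and lower bounds meet at 2, so that is the treewidth.

Treewidth 2.
One such decomposition:
Bags: B1 = {2, 3, 4}  B2 = {2, 3, 5}  B3 = {2, 3, 6}  B4 = {1, 2, 3}  B5 = {2, 3, 7}
Tree: B1–B2, B2–B3, B3–B4, B4–B5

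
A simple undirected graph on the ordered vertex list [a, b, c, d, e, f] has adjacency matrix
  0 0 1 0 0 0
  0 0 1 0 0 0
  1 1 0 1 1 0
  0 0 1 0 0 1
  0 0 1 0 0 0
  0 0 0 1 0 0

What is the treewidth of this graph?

A width-1 tree decomposition is:
Bags: B1 = {c, e}  B2 = {a, c}  B3 = {c, d}  B4 = {d, f}  B5 = {b, c}
Tree: B1–B2, B2–B3, B3–B4, B3–B5
Every bag has size at most 2, so the width is 2 − 1 = 1 and tw(G) ≤ 1. Since G has at least one edge (e.g. e–c), it is not an edgeless graph, so tw(G) ≥ 1. Combining the bounds, tw(G) = 1.

1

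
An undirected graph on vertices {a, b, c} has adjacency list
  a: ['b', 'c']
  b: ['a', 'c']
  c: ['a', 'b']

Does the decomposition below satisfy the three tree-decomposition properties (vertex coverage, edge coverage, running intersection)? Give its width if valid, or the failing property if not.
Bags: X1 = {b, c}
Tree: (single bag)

No — vertex a appears in no bag.

A tree decomposition must satisfy three properties: every vertex lies in some bag; for every edge, both endpoints lie together in some bag; and for every vertex, the bags containing it form a connected subtree. Here vertex a appears in no bag, so the decomposition is invalid.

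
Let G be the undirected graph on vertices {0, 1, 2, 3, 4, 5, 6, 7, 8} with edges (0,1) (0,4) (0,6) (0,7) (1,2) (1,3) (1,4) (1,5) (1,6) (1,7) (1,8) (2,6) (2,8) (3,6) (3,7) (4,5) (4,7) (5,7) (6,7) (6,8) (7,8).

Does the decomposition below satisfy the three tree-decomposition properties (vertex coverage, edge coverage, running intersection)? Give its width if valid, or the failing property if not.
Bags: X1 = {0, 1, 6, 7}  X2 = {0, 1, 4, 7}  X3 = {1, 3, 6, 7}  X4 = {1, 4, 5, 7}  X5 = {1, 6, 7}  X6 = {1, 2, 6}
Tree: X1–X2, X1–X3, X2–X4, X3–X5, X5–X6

No — vertex 8 appears in no bag.

A tree decomposition must satisfy three properties: every vertex lies in some bag; for every edge, both endpoints lie together in some bag; and for every vertex, the bags containing it form a connected subtree. Here vertex 8 appears in no bag, so the decomposition is invalid.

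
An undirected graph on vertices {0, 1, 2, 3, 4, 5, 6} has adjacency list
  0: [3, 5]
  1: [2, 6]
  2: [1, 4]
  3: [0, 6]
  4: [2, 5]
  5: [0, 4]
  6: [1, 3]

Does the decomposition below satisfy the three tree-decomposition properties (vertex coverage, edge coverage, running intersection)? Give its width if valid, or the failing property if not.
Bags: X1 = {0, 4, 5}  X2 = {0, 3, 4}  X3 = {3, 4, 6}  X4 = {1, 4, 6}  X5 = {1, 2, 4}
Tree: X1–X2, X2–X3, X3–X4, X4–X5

Yes; width 2.

Vertex coverage: the bags together contain {0, 1, 2, 3, 4, 5, 6}, the full vertex set. Edge coverage: each edge of G has both endpoints in at least one bag. Running intersection: for every vertex, the bags containing it form a connected subtree. All three properties hold, so this is a valid tree decomposition of width max|bag| − 1 = 2, and hence tw(G) ≤ 2.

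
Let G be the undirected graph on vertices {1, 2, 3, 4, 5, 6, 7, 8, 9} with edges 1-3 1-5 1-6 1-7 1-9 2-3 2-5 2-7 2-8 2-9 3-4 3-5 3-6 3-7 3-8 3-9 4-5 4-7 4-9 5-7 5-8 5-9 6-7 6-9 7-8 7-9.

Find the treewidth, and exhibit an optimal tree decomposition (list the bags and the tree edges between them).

Every bag has size at most 5, so the width is 5 − 1 = 4 and tw(G) ≤ 4. For the lower bound, the 5 vertices {2, 3, 5, 7, 8} are pairwise adjacent, and any tree decomposition puts a clique entirely inside one bag — forcing width ≥ 4. Combining the bounds, tw(G) = 4.

Treewidth 4.
Bags: B1 = {3, 4, 5, 7, 9}  B2 = {2, 3, 5, 7, 9}  B3 = {2, 3, 5, 7, 8}  B4 = {1, 3, 5, 7, 9}  B5 = {1, 3, 6, 7, 9}
Tree: B1–B2, B2–B3, B2–B4, B4–B5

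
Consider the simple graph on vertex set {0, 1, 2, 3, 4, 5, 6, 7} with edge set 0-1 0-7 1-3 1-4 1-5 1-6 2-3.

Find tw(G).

A width-1 tree decomposition is:
Bags: B1 = {0, 1}  B2 = {1, 4}  B3 = {1, 3}  B4 = {2, 3}  B5 = {1, 5}  B6 = {0, 7}  B7 = {1, 6}
Tree: B1–B2, B2–B3, B3–B4, B3–B5, B1–B6, B5–B7
Every bag has size at most 2, so the width is 2 − 1 = 1 and tw(G) ≤ 1. Since G has at least one edge (e.g. 1–0), it is not an edgeless graph, so tw(G) ≥ 1. Hence tw(G) = 1 exactly.

1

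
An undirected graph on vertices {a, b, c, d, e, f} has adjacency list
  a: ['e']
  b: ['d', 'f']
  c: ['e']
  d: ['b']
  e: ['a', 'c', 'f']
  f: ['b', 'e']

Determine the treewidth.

A width-1 tree decomposition is:
Bags: B1 = {c, e}  B2 = {e, f}  B3 = {b, f}  B4 = {a, e}  B5 = {b, d}
Tree: B1–B2, B2–B3, B1–B4, B3–B5
Every bag has size at most 2, so the width is 2 − 1 = 1 and tw(G) ≤ 1. G has an edge, so its treewidth is at least 1. Hence tw(G) = 1 exactly.

1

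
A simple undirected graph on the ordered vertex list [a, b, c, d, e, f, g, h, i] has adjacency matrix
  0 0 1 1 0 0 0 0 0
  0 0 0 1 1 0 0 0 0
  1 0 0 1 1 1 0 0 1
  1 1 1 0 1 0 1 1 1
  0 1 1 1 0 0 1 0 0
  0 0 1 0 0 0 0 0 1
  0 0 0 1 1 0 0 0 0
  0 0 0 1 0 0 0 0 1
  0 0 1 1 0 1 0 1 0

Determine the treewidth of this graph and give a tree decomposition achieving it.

Treewidth 2.
One such decomposition:
Bags: B1 = {c, d, i}  B2 = {c, d, e}  B3 = {d, e, g}  B4 = {a, c, d}  B5 = {b, d, e}  B6 = {c, f, i}  B7 = {d, h, i}
Tree: B1–B2, B2–B3, B1–B4, B3–B5, B1–B6, B1–B7

The largest bag has 3 vertices, giving width 2; this decomposition certifies tw(G) ≤ 2. For the lower bound, the 3 vertices {d, e, g} are pairwise adjacent, and any tree decomposition puts a clique entirely inside one bag — forcing width ≥ 2. The upper and lower bounds meet at 2, so that is the treewidth.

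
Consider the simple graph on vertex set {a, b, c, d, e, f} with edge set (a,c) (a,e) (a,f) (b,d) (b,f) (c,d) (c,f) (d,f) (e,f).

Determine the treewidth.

A width-2 tree decomposition is:
Bags: B1 = {c, d, f}  B2 = {a, c, f}  B3 = {a, e, f}  B4 = {b, d, f}
Tree: B1–B2, B2–B3, B1–B4
Each bag holds 3 vertices, so the decomposition has width 2, which upper-bounds the treewidth. Conversely, {c, d, f} is a clique of size 3, and the vertices of any clique must share a bag in every tree decomposition; so some bag has ≥ 3 vertices and tw(G) ≥ 2. Therefore the treewidth is 2.

2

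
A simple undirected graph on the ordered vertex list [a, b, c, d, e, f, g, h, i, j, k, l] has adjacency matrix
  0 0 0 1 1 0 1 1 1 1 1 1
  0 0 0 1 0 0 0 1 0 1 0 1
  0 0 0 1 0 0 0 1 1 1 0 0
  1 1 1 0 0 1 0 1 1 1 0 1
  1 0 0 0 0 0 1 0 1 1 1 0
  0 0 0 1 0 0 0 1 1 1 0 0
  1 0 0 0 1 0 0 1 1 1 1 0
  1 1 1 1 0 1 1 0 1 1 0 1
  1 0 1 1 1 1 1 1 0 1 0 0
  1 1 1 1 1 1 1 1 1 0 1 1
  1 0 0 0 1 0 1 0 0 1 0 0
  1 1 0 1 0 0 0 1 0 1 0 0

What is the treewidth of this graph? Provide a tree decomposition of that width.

The largest bag has 5 vertices, giving width 4; this decomposition certifies tw(G) ≤ 4. For the lower bound, the 5 vertices {a, e, g, j, k} are pairwise adjacent, and any tree decomposition puts a clique entirely inside one bag — forcing width ≥ 4. Combining the bounds, tw(G) = 4.

Treewidth 4.
One optimal decomposition is:
Bags: B1 = {a, d, h, i, j}  B2 = {a, d, h, j, l}  B3 = {a, g, h, i, j}  B4 = {b, d, h, j, l}  B5 = {a, e, g, i, j}  B6 = {c, d, h, i, j}  B7 = {d, f, h, i, j}  B8 = {a, e, g, j, k}
Tree: B1–B2, B1–B3, B2–B4, B3–B5, B1–B6, B1–B7, B5–B8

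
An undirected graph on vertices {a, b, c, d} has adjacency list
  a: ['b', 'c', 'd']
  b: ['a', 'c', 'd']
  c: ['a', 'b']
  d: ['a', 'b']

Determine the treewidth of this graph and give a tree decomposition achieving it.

Each bag holds 3 vertices, so the decomposition has width 2, which upper-bounds the treewidth. For the lower bound, the 3 vertices {a, b, d} are pairwise adjacent, and any tree decomposition puts a clique entirely inside one bag — forcing width ≥ 2. Hence tw(G) = 2 exactly.

Treewidth 2.
One optimal decomposition is:
Bags: B1 = {a, b, c}  B2 = {a, b, d}
Tree: B1–B2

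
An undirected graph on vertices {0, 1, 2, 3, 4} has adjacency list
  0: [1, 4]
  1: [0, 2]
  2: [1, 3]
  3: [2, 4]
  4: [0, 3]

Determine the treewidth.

A width-2 tree decomposition is:
Bags: B1 = {1, 2, 3}  B2 = {1, 3, 4}  B3 = {0, 1, 4}
Tree: B1–B2, B2–B3
Every bag has size at most 3, so the width is 3 − 1 = 2 and tw(G) ≤ 2. For the lower bound, G contains the cycle 1–2–3–4–0–1, so G is not a forest; only forests have treewidth ≤ 1, hence tw(G) ≥ 2. Combining the bounds, tw(G) = 2.

2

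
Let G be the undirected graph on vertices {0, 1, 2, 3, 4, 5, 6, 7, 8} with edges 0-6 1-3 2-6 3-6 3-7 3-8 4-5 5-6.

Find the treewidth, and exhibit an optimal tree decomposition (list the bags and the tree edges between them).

Treewidth 1.
Bags: B1 = {3, 6}  B2 = {1, 3}  B3 = {3, 7}  B4 = {5, 6}  B5 = {3, 8}  B6 = {2, 6}  B7 = {4, 5}  B8 = {0, 6}
Tree: B1–B2, B2–B3, B1–B4, B1–B5, B4–B6, B4–B7, B1–B8

The largest bag has 2 vertices, giving width 1; this decomposition certifies tw(G) ≤ 1. Since G has at least one edge (e.g. 3–6), it is not an edgeless graph, so tw(G) ≥ 1. Combining the bounds, tw(G) = 1.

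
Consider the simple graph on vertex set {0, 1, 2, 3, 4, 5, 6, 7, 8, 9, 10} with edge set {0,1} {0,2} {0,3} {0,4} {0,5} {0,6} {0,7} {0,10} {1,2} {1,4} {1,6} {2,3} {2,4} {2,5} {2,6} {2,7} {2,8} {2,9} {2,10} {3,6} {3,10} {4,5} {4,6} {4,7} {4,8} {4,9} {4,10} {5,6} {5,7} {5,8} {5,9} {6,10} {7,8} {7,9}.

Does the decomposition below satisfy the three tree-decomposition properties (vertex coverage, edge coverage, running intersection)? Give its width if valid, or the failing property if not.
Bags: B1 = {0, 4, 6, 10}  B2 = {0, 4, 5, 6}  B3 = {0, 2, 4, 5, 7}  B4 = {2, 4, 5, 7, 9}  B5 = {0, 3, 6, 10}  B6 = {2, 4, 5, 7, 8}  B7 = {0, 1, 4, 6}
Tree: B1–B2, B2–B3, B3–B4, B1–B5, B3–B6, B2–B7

No — edge (2,6) lies in no bag.

A tree decomposition must satisfy three properties: every vertex lies in some bag; for every edge, both endpoints lie together in some bag; and for every vertex, the bags containing it form a connected subtree. Here edge (2,6) lies in no bag, so the decomposition is invalid.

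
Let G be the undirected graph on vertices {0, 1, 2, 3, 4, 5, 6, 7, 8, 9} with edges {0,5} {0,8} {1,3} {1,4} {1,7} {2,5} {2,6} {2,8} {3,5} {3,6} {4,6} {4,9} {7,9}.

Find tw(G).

2

A width-2 tree decomposition is:
Bags: B1 = {0, 2, 8}  B2 = {0, 2, 5}  B3 = {2, 5, 6}  B4 = {3, 5, 6}  B5 = {3, 4, 6}  B6 = {1, 3, 4}  B7 = {1, 4, 9}  B8 = {1, 7, 9}
Tree: B1–B2, B2–B3, B3–B4, B4–B5, B5–B6, B6–B7, B7–B8
Each bag holds 3 vertices, so the decomposition has width 2, which upper-bounds the treewidth. The edges 8–0–5–2–8 form a cycle, so G is not a tree and its treewidth is at least 2. Hence tw(G) = 2 exactly.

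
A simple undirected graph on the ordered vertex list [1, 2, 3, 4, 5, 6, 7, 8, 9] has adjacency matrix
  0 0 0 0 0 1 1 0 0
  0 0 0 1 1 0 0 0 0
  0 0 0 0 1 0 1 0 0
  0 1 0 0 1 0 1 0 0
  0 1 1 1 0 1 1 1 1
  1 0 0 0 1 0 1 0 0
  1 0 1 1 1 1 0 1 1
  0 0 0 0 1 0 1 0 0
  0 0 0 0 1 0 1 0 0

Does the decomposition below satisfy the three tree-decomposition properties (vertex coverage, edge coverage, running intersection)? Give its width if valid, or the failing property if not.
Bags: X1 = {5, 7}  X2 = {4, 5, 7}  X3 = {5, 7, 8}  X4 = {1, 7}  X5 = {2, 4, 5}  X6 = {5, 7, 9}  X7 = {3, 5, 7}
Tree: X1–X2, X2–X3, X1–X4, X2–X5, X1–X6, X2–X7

No — vertex 6 appears in no bag.

A tree decomposition must satisfy three properties: every vertex lies in some bag; for every edge, both endpoints lie together in some bag; and for every vertex, the bags containing it form a connected subtree. Here vertex 6 appears in no bag, so the decomposition is invalid.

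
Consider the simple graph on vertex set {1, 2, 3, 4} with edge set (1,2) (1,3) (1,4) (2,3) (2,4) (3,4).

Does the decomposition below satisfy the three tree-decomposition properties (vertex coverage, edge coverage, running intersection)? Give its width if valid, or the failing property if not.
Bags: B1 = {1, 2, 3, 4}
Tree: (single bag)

Yes; width 3.

Vertex coverage: the bags together contain {1, 2, 3, 4}, the full vertex set. Edge coverage: each edge of G has both endpoints in at least one bag. Running intersection: for every vertex, the bags containing it form a connected subtree. All three properties hold, so this is a valid tree decomposition of width max|bag| − 1 = 3, and hence tw(G) ≤ 3.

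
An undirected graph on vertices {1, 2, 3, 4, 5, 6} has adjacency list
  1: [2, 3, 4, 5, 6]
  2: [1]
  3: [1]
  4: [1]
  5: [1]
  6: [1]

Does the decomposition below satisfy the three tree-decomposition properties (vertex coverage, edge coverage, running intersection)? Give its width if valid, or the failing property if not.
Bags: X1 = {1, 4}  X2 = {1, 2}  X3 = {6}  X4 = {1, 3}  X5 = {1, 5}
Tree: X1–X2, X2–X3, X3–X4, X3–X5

No — edge (1,6) lies in no bag.

A tree decomposition must satisfy three properties: every vertex lies in some bag; for every edge, both endpoints lie together in some bag; and for every vertex, the bags containing it form a connected subtree. Here edge (1,6) lies in no bag, so the decomposition is invalid.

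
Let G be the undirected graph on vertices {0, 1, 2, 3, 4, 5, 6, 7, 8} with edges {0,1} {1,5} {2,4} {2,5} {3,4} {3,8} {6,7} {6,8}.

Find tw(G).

A width-1 tree decomposition is:
Bags: B1 = {6, 7}  B2 = {6, 8}  B3 = {3, 8}  B4 = {3, 4}  B5 = {2, 4}  B6 = {2, 5}  B7 = {1, 5}  B8 = {0, 1}
Tree: B1–B2, B2–B3, B3–B4, B4–B5, B5–B6, B6–B7, B7–B8
Every bag has size at most 2, so the width is 2 − 1 = 1 and tw(G) ≤ 1. G has an edge, so its treewidth is at least 1. Combining the bounds, tw(G) = 1.

1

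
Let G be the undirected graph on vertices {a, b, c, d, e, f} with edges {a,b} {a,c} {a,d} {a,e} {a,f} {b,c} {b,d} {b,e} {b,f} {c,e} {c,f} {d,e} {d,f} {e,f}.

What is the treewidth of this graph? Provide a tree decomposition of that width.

Treewidth 4.
Bags: B1 = {a, b, c, e, f}  B2 = {a, b, d, e, f}
Tree: B1–B2

Every bag has size at most 5, so the width is 5 − 1 = 4 and tw(G) ≤ 4. For the lower bound, the 5 vertices {a, b, d, e, f} are pairwise adjacent, and any tree decomposition puts a clique entirely inside one bag — forcing width ≥ 4. Therefore the treewidth is 4.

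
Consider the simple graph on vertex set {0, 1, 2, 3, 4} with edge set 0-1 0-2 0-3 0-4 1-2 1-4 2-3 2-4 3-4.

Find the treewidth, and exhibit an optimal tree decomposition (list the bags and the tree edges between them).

The largest bag has 4 vertices, giving width 3; this decomposition certifies tw(G) ≤ 3. For the lower bound, the 4 vertices {0, 1, 2, 4} are pairwise adjacent, and any tree decomposition puts a clique entirely inside one bag — forcing width ≥ 3. Combining the bounds, tw(G) = 3.

Treewidth 3.
One such decomposition:
Bags: B1 = {0, 1, 2, 4}  B2 = {0, 2, 3, 4}
Tree: B1–B2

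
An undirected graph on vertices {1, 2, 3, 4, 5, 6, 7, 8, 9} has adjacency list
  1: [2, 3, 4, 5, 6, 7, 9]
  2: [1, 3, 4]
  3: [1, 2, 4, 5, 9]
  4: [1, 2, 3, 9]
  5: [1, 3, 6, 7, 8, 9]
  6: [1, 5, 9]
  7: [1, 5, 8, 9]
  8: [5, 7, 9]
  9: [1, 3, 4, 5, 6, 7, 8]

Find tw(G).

3

A width-3 tree decomposition is:
Bags: B1 = {1, 3, 4, 9}  B2 = {1, 3, 5, 9}  B3 = {1, 5, 7, 9}  B4 = {5, 7, 8, 9}  B5 = {1, 5, 6, 9}  B6 = {1, 2, 3, 4}
Tree: B1–B2, B2–B3, B3–B4, B2–B5, B1–B6
Every bag has size at most 4, so the width is 4 − 1 = 3 and tw(G) ≤ 3. For the lower bound, the 4 vertices {5, 7, 8, 9} are pairwise adjacent, and any tree decomposition puts a clique entirely inside one bag — forcing width ≥ 3. Therefore the treewidth is 3.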